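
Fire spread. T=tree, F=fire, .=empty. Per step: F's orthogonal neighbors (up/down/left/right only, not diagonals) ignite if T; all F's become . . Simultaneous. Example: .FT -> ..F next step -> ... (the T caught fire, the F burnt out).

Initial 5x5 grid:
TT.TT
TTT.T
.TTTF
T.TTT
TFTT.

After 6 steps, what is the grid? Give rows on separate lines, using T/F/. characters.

Step 1: 5 trees catch fire, 2 burn out
  TT.TT
  TTT.F
  .TTF.
  T.TTF
  F.FT.
Step 2: 6 trees catch fire, 5 burn out
  TT.TF
  TTT..
  .TF..
  F.FF.
  ...F.
Step 3: 3 trees catch fire, 6 burn out
  TT.F.
  TTF..
  .F...
  .....
  .....
Step 4: 1 trees catch fire, 3 burn out
  TT...
  TF...
  .....
  .....
  .....
Step 5: 2 trees catch fire, 1 burn out
  TF...
  F....
  .....
  .....
  .....
Step 6: 1 trees catch fire, 2 burn out
  F....
  .....
  .....
  .....
  .....

F....
.....
.....
.....
.....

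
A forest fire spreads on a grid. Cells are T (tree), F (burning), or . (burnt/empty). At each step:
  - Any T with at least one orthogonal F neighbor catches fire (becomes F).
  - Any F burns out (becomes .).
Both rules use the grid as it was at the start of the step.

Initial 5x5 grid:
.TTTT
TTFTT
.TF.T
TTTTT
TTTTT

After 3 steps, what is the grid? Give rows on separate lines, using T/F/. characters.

Step 1: 5 trees catch fire, 2 burn out
  .TFTT
  TF.FT
  .F..T
  TTFTT
  TTTTT
Step 2: 7 trees catch fire, 5 burn out
  .F.FT
  F...F
  ....T
  TF.FT
  TTFTT
Step 3: 6 trees catch fire, 7 burn out
  ....F
  .....
  ....F
  F...F
  TF.FT

....F
.....
....F
F...F
TF.FT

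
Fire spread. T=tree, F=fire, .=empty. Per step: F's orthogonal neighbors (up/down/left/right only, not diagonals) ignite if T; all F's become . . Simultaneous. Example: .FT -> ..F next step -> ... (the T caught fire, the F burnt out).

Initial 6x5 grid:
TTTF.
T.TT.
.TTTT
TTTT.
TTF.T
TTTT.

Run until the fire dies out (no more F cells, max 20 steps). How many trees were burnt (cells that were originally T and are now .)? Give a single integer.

Answer: 20

Derivation:
Step 1: +5 fires, +2 burnt (F count now 5)
Step 2: +9 fires, +5 burnt (F count now 9)
Step 3: +5 fires, +9 burnt (F count now 5)
Step 4: +1 fires, +5 burnt (F count now 1)
Step 5: +0 fires, +1 burnt (F count now 0)
Fire out after step 5
Initially T: 21, now '.': 29
Total burnt (originally-T cells now '.'): 20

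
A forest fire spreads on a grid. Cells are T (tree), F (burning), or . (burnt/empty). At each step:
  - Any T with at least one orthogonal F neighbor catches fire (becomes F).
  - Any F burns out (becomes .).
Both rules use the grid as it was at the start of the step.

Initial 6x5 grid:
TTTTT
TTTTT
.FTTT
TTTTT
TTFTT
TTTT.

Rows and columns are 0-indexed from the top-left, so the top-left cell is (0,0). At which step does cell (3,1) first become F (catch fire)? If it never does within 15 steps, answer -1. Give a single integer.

Step 1: cell (3,1)='F' (+7 fires, +2 burnt)
  -> target ignites at step 1
Step 2: cell (3,1)='.' (+10 fires, +7 burnt)
Step 3: cell (3,1)='.' (+6 fires, +10 burnt)
Step 4: cell (3,1)='.' (+2 fires, +6 burnt)
Step 5: cell (3,1)='.' (+1 fires, +2 burnt)
Step 6: cell (3,1)='.' (+0 fires, +1 burnt)
  fire out at step 6

1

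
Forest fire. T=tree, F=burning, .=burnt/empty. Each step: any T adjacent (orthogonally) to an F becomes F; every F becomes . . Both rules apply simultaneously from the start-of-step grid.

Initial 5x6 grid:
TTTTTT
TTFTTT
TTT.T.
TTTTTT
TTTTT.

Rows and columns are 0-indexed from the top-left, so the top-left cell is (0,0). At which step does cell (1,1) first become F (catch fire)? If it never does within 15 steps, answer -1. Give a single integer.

Step 1: cell (1,1)='F' (+4 fires, +1 burnt)
  -> target ignites at step 1
Step 2: cell (1,1)='.' (+6 fires, +4 burnt)
Step 3: cell (1,1)='.' (+8 fires, +6 burnt)
Step 4: cell (1,1)='.' (+5 fires, +8 burnt)
Step 5: cell (1,1)='.' (+3 fires, +5 burnt)
Step 6: cell (1,1)='.' (+0 fires, +3 burnt)
  fire out at step 6

1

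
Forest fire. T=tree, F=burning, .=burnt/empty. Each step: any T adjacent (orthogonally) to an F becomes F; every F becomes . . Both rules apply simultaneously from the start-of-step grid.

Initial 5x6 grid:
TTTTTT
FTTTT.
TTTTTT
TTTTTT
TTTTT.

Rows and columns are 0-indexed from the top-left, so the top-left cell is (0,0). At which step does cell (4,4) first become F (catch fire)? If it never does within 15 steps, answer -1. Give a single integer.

Step 1: cell (4,4)='T' (+3 fires, +1 burnt)
Step 2: cell (4,4)='T' (+4 fires, +3 burnt)
Step 3: cell (4,4)='T' (+5 fires, +4 burnt)
Step 4: cell (4,4)='T' (+5 fires, +5 burnt)
Step 5: cell (4,4)='T' (+4 fires, +5 burnt)
Step 6: cell (4,4)='T' (+4 fires, +4 burnt)
Step 7: cell (4,4)='F' (+2 fires, +4 burnt)
  -> target ignites at step 7
Step 8: cell (4,4)='.' (+0 fires, +2 burnt)
  fire out at step 8

7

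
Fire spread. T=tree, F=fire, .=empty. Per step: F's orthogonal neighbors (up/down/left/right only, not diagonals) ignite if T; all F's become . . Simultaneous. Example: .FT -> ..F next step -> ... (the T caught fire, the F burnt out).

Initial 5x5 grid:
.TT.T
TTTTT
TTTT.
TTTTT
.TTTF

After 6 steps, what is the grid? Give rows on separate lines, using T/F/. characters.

Step 1: 2 trees catch fire, 1 burn out
  .TT.T
  TTTTT
  TTTT.
  TTTTF
  .TTF.
Step 2: 2 trees catch fire, 2 burn out
  .TT.T
  TTTTT
  TTTT.
  TTTF.
  .TF..
Step 3: 3 trees catch fire, 2 burn out
  .TT.T
  TTTTT
  TTTF.
  TTF..
  .F...
Step 4: 3 trees catch fire, 3 burn out
  .TT.T
  TTTFT
  TTF..
  TF...
  .....
Step 5: 4 trees catch fire, 3 burn out
  .TT.T
  TTF.F
  TF...
  F....
  .....
Step 6: 4 trees catch fire, 4 burn out
  .TF.F
  TF...
  F....
  .....
  .....

.TF.F
TF...
F....
.....
.....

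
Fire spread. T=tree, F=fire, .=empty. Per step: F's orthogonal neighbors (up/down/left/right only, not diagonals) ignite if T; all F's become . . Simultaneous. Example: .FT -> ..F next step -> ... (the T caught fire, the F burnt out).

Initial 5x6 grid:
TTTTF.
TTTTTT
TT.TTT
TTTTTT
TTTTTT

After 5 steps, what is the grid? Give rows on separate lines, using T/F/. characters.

Step 1: 2 trees catch fire, 1 burn out
  TTTF..
  TTTTFT
  TT.TTT
  TTTTTT
  TTTTTT
Step 2: 4 trees catch fire, 2 burn out
  TTF...
  TTTF.F
  TT.TFT
  TTTTTT
  TTTTTT
Step 3: 5 trees catch fire, 4 burn out
  TF....
  TTF...
  TT.F.F
  TTTTFT
  TTTTTT
Step 4: 5 trees catch fire, 5 burn out
  F.....
  TF....
  TT....
  TTTF.F
  TTTTFT
Step 5: 5 trees catch fire, 5 burn out
  ......
  F.....
  TF....
  TTF...
  TTTF.F

......
F.....
TF....
TTF...
TTTF.F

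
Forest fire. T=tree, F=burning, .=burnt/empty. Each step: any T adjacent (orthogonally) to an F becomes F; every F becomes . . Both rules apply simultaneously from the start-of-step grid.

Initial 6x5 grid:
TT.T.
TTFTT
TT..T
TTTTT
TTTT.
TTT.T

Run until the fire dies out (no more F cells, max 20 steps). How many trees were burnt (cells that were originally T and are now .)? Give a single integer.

Step 1: +2 fires, +1 burnt (F count now 2)
Step 2: +5 fires, +2 burnt (F count now 5)
Step 3: +4 fires, +5 burnt (F count now 4)
Step 4: +4 fires, +4 burnt (F count now 4)
Step 5: +4 fires, +4 burnt (F count now 4)
Step 6: +3 fires, +4 burnt (F count now 3)
Step 7: +0 fires, +3 burnt (F count now 0)
Fire out after step 7
Initially T: 23, now '.': 29
Total burnt (originally-T cells now '.'): 22

Answer: 22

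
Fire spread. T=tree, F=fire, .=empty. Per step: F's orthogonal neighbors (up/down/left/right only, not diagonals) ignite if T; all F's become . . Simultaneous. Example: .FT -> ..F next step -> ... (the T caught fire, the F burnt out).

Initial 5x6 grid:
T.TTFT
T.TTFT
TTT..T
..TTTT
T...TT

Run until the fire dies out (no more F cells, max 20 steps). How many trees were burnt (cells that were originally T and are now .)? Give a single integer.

Answer: 18

Derivation:
Step 1: +4 fires, +2 burnt (F count now 4)
Step 2: +3 fires, +4 burnt (F count now 3)
Step 3: +2 fires, +3 burnt (F count now 2)
Step 4: +4 fires, +2 burnt (F count now 4)
Step 5: +3 fires, +4 burnt (F count now 3)
Step 6: +1 fires, +3 burnt (F count now 1)
Step 7: +1 fires, +1 burnt (F count now 1)
Step 8: +0 fires, +1 burnt (F count now 0)
Fire out after step 8
Initially T: 19, now '.': 29
Total burnt (originally-T cells now '.'): 18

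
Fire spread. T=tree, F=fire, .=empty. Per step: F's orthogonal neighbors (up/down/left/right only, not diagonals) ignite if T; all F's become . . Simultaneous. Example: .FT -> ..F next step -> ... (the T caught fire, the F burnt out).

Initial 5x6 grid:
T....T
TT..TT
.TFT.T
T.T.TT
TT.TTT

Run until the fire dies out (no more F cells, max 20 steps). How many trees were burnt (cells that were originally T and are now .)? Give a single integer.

Step 1: +3 fires, +1 burnt (F count now 3)
Step 2: +1 fires, +3 burnt (F count now 1)
Step 3: +1 fires, +1 burnt (F count now 1)
Step 4: +1 fires, +1 burnt (F count now 1)
Step 5: +0 fires, +1 burnt (F count now 0)
Fire out after step 5
Initially T: 18, now '.': 18
Total burnt (originally-T cells now '.'): 6

Answer: 6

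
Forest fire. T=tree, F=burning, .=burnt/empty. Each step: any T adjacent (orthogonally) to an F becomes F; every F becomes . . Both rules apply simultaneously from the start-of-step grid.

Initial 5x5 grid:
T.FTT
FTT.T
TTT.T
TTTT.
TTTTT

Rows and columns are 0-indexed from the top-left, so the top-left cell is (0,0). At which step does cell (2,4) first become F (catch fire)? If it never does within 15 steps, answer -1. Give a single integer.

Step 1: cell (2,4)='T' (+5 fires, +2 burnt)
Step 2: cell (2,4)='T' (+4 fires, +5 burnt)
Step 3: cell (2,4)='T' (+4 fires, +4 burnt)
Step 4: cell (2,4)='F' (+4 fires, +4 burnt)
  -> target ignites at step 4
Step 5: cell (2,4)='.' (+1 fires, +4 burnt)
Step 6: cell (2,4)='.' (+1 fires, +1 burnt)
Step 7: cell (2,4)='.' (+0 fires, +1 burnt)
  fire out at step 7

4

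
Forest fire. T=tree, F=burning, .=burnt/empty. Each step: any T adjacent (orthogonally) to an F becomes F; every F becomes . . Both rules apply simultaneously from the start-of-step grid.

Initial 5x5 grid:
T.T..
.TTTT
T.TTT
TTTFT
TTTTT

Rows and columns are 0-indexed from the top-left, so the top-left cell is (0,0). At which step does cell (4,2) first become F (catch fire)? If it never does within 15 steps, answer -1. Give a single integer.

Step 1: cell (4,2)='T' (+4 fires, +1 burnt)
Step 2: cell (4,2)='F' (+6 fires, +4 burnt)
  -> target ignites at step 2
Step 3: cell (4,2)='.' (+4 fires, +6 burnt)
Step 4: cell (4,2)='.' (+4 fires, +4 burnt)
Step 5: cell (4,2)='.' (+0 fires, +4 burnt)
  fire out at step 5

2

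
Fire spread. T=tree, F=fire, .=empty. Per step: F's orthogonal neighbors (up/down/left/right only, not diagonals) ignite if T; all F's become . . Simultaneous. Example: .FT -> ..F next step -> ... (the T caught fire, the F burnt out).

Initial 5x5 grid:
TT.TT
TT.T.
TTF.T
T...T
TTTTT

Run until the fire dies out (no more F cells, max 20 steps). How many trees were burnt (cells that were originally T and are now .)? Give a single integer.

Step 1: +1 fires, +1 burnt (F count now 1)
Step 2: +2 fires, +1 burnt (F count now 2)
Step 3: +3 fires, +2 burnt (F count now 3)
Step 4: +2 fires, +3 burnt (F count now 2)
Step 5: +1 fires, +2 burnt (F count now 1)
Step 6: +1 fires, +1 burnt (F count now 1)
Step 7: +1 fires, +1 burnt (F count now 1)
Step 8: +1 fires, +1 burnt (F count now 1)
Step 9: +1 fires, +1 burnt (F count now 1)
Step 10: +1 fires, +1 burnt (F count now 1)
Step 11: +0 fires, +1 burnt (F count now 0)
Fire out after step 11
Initially T: 17, now '.': 22
Total burnt (originally-T cells now '.'): 14

Answer: 14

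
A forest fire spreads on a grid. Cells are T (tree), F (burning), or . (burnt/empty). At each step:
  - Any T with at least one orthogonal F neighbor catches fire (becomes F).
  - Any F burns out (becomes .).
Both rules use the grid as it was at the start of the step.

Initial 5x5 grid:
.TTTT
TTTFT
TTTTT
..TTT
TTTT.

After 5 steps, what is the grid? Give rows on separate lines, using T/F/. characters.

Step 1: 4 trees catch fire, 1 burn out
  .TTFT
  TTF.F
  TTTFT
  ..TTT
  TTTT.
Step 2: 6 trees catch fire, 4 burn out
  .TF.F
  TF...
  TTF.F
  ..TFT
  TTTT.
Step 3: 6 trees catch fire, 6 burn out
  .F...
  F....
  TF...
  ..F.F
  TTTF.
Step 4: 2 trees catch fire, 6 burn out
  .....
  .....
  F....
  .....
  TTF..
Step 5: 1 trees catch fire, 2 burn out
  .....
  .....
  .....
  .....
  TF...

.....
.....
.....
.....
TF...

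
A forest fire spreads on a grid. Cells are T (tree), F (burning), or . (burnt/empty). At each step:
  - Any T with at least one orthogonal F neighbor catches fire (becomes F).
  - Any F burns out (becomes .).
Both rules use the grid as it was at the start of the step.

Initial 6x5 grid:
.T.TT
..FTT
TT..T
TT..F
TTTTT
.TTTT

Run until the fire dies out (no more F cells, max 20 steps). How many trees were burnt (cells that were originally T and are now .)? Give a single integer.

Answer: 18

Derivation:
Step 1: +3 fires, +2 burnt (F count now 3)
Step 2: +4 fires, +3 burnt (F count now 4)
Step 3: +3 fires, +4 burnt (F count now 3)
Step 4: +2 fires, +3 burnt (F count now 2)
Step 5: +3 fires, +2 burnt (F count now 3)
Step 6: +2 fires, +3 burnt (F count now 2)
Step 7: +1 fires, +2 burnt (F count now 1)
Step 8: +0 fires, +1 burnt (F count now 0)
Fire out after step 8
Initially T: 19, now '.': 29
Total burnt (originally-T cells now '.'): 18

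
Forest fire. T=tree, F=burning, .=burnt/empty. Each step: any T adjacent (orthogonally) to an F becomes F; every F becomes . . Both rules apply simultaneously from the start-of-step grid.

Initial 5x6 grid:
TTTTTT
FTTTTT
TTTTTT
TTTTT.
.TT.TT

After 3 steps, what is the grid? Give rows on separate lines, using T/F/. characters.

Step 1: 3 trees catch fire, 1 burn out
  FTTTTT
  .FTTTT
  FTTTTT
  TTTTT.
  .TT.TT
Step 2: 4 trees catch fire, 3 burn out
  .FTTTT
  ..FTTT
  .FTTTT
  FTTTT.
  .TT.TT
Step 3: 4 trees catch fire, 4 burn out
  ..FTTT
  ...FTT
  ..FTTT
  .FTTT.
  .TT.TT

..FTTT
...FTT
..FTTT
.FTTT.
.TT.TT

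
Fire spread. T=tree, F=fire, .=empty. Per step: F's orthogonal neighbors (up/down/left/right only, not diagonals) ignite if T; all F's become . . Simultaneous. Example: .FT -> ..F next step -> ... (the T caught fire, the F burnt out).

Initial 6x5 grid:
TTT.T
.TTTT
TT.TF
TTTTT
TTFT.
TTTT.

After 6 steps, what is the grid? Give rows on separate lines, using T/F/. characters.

Step 1: 7 trees catch fire, 2 burn out
  TTT.T
  .TTTF
  TT.F.
  TTFTF
  TF.F.
  TTFT.
Step 2: 7 trees catch fire, 7 burn out
  TTT.F
  .TTF.
  TT...
  TF.F.
  F....
  TF.F.
Step 3: 4 trees catch fire, 7 burn out
  TTT..
  .TF..
  TF...
  F....
  .....
  F....
Step 4: 3 trees catch fire, 4 burn out
  TTF..
  .F...
  F....
  .....
  .....
  .....
Step 5: 1 trees catch fire, 3 burn out
  TF...
  .....
  .....
  .....
  .....
  .....
Step 6: 1 trees catch fire, 1 burn out
  F....
  .....
  .....
  .....
  .....
  .....

F....
.....
.....
.....
.....
.....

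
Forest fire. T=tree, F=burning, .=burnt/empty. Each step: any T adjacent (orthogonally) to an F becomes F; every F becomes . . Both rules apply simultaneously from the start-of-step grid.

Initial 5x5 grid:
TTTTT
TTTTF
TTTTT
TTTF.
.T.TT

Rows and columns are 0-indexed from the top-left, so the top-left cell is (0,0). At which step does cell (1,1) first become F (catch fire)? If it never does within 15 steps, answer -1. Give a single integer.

Step 1: cell (1,1)='T' (+6 fires, +2 burnt)
Step 2: cell (1,1)='T' (+5 fires, +6 burnt)
Step 3: cell (1,1)='F' (+5 fires, +5 burnt)
  -> target ignites at step 3
Step 4: cell (1,1)='.' (+3 fires, +5 burnt)
Step 5: cell (1,1)='.' (+1 fires, +3 burnt)
Step 6: cell (1,1)='.' (+0 fires, +1 burnt)
  fire out at step 6

3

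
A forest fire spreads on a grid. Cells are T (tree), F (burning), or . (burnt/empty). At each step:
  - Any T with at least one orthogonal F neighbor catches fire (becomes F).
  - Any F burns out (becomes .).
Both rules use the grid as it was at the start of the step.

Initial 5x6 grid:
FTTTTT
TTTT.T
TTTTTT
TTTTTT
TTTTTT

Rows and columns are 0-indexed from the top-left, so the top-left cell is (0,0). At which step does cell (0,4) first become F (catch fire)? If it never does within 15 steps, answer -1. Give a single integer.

Step 1: cell (0,4)='T' (+2 fires, +1 burnt)
Step 2: cell (0,4)='T' (+3 fires, +2 burnt)
Step 3: cell (0,4)='T' (+4 fires, +3 burnt)
Step 4: cell (0,4)='F' (+5 fires, +4 burnt)
  -> target ignites at step 4
Step 5: cell (0,4)='.' (+4 fires, +5 burnt)
Step 6: cell (0,4)='.' (+4 fires, +4 burnt)
Step 7: cell (0,4)='.' (+3 fires, +4 burnt)
Step 8: cell (0,4)='.' (+2 fires, +3 burnt)
Step 9: cell (0,4)='.' (+1 fires, +2 burnt)
Step 10: cell (0,4)='.' (+0 fires, +1 burnt)
  fire out at step 10

4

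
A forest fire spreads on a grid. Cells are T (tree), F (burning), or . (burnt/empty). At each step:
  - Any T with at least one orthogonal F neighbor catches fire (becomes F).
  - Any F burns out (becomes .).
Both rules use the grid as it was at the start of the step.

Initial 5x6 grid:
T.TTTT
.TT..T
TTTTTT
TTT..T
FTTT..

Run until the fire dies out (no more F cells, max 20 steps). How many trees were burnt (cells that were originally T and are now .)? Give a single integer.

Step 1: +2 fires, +1 burnt (F count now 2)
Step 2: +3 fires, +2 burnt (F count now 3)
Step 3: +3 fires, +3 burnt (F count now 3)
Step 4: +2 fires, +3 burnt (F count now 2)
Step 5: +2 fires, +2 burnt (F count now 2)
Step 6: +2 fires, +2 burnt (F count now 2)
Step 7: +2 fires, +2 burnt (F count now 2)
Step 8: +3 fires, +2 burnt (F count now 3)
Step 9: +1 fires, +3 burnt (F count now 1)
Step 10: +0 fires, +1 burnt (F count now 0)
Fire out after step 10
Initially T: 21, now '.': 29
Total burnt (originally-T cells now '.'): 20

Answer: 20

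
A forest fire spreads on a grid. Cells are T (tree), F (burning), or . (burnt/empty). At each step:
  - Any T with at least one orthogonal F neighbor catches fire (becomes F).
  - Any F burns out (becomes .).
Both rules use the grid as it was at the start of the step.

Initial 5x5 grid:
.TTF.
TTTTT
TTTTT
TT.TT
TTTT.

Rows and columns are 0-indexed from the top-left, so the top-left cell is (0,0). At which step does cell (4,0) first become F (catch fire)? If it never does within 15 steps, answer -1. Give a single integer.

Step 1: cell (4,0)='T' (+2 fires, +1 burnt)
Step 2: cell (4,0)='T' (+4 fires, +2 burnt)
Step 3: cell (4,0)='T' (+4 fires, +4 burnt)
Step 4: cell (4,0)='T' (+4 fires, +4 burnt)
Step 5: cell (4,0)='T' (+3 fires, +4 burnt)
Step 6: cell (4,0)='T' (+2 fires, +3 burnt)
Step 7: cell (4,0)='F' (+1 fires, +2 burnt)
  -> target ignites at step 7
Step 8: cell (4,0)='.' (+0 fires, +1 burnt)
  fire out at step 8

7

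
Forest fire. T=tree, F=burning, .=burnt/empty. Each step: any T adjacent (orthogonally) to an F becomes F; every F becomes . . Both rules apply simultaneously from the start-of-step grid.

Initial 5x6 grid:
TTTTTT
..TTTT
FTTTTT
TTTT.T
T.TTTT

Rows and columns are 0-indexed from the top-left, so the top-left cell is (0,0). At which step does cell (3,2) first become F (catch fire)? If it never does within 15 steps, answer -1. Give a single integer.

Step 1: cell (3,2)='T' (+2 fires, +1 burnt)
Step 2: cell (3,2)='T' (+3 fires, +2 burnt)
Step 3: cell (3,2)='F' (+3 fires, +3 burnt)
  -> target ignites at step 3
Step 4: cell (3,2)='.' (+5 fires, +3 burnt)
Step 5: cell (3,2)='.' (+5 fires, +5 burnt)
Step 6: cell (3,2)='.' (+5 fires, +5 burnt)
Step 7: cell (3,2)='.' (+2 fires, +5 burnt)
Step 8: cell (3,2)='.' (+0 fires, +2 burnt)
  fire out at step 8

3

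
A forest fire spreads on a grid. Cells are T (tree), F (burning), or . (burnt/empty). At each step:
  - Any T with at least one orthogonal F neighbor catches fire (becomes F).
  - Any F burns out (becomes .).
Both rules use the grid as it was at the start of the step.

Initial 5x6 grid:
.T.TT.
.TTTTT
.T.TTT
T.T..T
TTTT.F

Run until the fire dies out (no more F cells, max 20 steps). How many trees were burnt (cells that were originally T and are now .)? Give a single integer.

Answer: 13

Derivation:
Step 1: +1 fires, +1 burnt (F count now 1)
Step 2: +1 fires, +1 burnt (F count now 1)
Step 3: +2 fires, +1 burnt (F count now 2)
Step 4: +2 fires, +2 burnt (F count now 2)
Step 5: +2 fires, +2 burnt (F count now 2)
Step 6: +2 fires, +2 burnt (F count now 2)
Step 7: +1 fires, +2 burnt (F count now 1)
Step 8: +2 fires, +1 burnt (F count now 2)
Step 9: +0 fires, +2 burnt (F count now 0)
Fire out after step 9
Initially T: 19, now '.': 24
Total burnt (originally-T cells now '.'): 13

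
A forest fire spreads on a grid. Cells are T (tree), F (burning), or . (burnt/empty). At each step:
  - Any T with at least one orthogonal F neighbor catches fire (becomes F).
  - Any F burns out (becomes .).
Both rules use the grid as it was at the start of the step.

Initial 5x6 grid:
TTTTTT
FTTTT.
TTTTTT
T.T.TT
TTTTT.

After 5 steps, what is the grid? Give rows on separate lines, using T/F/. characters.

Step 1: 3 trees catch fire, 1 burn out
  FTTTTT
  .FTTT.
  FTTTTT
  T.T.TT
  TTTTT.
Step 2: 4 trees catch fire, 3 burn out
  .FTTTT
  ..FTT.
  .FTTTT
  F.T.TT
  TTTTT.
Step 3: 4 trees catch fire, 4 burn out
  ..FTTT
  ...FT.
  ..FTTT
  ..T.TT
  FTTTT.
Step 4: 5 trees catch fire, 4 burn out
  ...FTT
  ....F.
  ...FTT
  ..F.TT
  .FTTT.
Step 5: 3 trees catch fire, 5 burn out
  ....FT
  ......
  ....FT
  ....TT
  ..FTT.

....FT
......
....FT
....TT
..FTT.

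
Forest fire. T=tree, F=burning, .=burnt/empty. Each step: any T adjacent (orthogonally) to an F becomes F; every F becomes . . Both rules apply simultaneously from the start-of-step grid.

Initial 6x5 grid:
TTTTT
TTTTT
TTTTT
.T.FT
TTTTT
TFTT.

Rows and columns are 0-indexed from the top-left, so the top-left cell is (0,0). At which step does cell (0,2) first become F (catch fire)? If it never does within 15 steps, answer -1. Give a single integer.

Step 1: cell (0,2)='T' (+6 fires, +2 burnt)
Step 2: cell (0,2)='T' (+8 fires, +6 burnt)
Step 3: cell (0,2)='T' (+4 fires, +8 burnt)
Step 4: cell (0,2)='F' (+4 fires, +4 burnt)
  -> target ignites at step 4
Step 5: cell (0,2)='.' (+2 fires, +4 burnt)
Step 6: cell (0,2)='.' (+1 fires, +2 burnt)
Step 7: cell (0,2)='.' (+0 fires, +1 burnt)
  fire out at step 7

4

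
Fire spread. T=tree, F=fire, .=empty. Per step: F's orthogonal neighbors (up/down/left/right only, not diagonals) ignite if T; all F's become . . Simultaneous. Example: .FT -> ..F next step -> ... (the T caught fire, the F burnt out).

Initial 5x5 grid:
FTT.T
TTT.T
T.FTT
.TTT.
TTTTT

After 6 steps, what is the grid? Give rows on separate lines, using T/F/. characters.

Step 1: 5 trees catch fire, 2 burn out
  .FT.T
  FTF.T
  T..FT
  .TFT.
  TTTTT
Step 2: 7 trees catch fire, 5 burn out
  ..F.T
  .F..T
  F...F
  .F.F.
  TTFTT
Step 3: 3 trees catch fire, 7 burn out
  ....T
  ....F
  .....
  .....
  TF.FT
Step 4: 3 trees catch fire, 3 burn out
  ....F
  .....
  .....
  .....
  F...F
Step 5: 0 trees catch fire, 3 burn out
  .....
  .....
  .....
  .....
  .....
Step 6: 0 trees catch fire, 0 burn out
  .....
  .....
  .....
  .....
  .....

.....
.....
.....
.....
.....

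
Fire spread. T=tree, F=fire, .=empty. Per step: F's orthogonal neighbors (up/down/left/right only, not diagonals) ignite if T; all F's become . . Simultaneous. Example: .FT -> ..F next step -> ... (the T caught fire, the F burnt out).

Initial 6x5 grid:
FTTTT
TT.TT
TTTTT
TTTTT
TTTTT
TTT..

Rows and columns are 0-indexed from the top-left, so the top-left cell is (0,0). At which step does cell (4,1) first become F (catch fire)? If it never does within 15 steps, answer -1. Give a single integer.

Step 1: cell (4,1)='T' (+2 fires, +1 burnt)
Step 2: cell (4,1)='T' (+3 fires, +2 burnt)
Step 3: cell (4,1)='T' (+3 fires, +3 burnt)
Step 4: cell (4,1)='T' (+5 fires, +3 burnt)
Step 5: cell (4,1)='F' (+5 fires, +5 burnt)
  -> target ignites at step 5
Step 6: cell (4,1)='.' (+4 fires, +5 burnt)
Step 7: cell (4,1)='.' (+3 fires, +4 burnt)
Step 8: cell (4,1)='.' (+1 fires, +3 burnt)
Step 9: cell (4,1)='.' (+0 fires, +1 burnt)
  fire out at step 9

5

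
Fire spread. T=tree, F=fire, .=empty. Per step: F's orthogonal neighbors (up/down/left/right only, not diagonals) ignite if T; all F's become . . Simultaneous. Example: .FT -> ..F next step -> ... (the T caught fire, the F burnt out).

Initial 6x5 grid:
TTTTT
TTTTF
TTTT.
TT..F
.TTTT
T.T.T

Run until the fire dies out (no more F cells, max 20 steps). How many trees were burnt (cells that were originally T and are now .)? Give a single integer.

Answer: 21

Derivation:
Step 1: +3 fires, +2 burnt (F count now 3)
Step 2: +5 fires, +3 burnt (F count now 5)
Step 3: +4 fires, +5 burnt (F count now 4)
Step 4: +5 fires, +4 burnt (F count now 5)
Step 5: +3 fires, +5 burnt (F count now 3)
Step 6: +1 fires, +3 burnt (F count now 1)
Step 7: +0 fires, +1 burnt (F count now 0)
Fire out after step 7
Initially T: 22, now '.': 29
Total burnt (originally-T cells now '.'): 21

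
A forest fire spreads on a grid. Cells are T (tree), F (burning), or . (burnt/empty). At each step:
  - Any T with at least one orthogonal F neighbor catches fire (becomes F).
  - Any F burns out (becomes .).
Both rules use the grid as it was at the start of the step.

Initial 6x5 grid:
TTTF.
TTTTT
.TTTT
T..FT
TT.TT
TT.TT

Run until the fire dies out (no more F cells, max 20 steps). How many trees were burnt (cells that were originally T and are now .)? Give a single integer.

Step 1: +5 fires, +2 burnt (F count now 5)
Step 2: +7 fires, +5 burnt (F count now 7)
Step 3: +4 fires, +7 burnt (F count now 4)
Step 4: +1 fires, +4 burnt (F count now 1)
Step 5: +0 fires, +1 burnt (F count now 0)
Fire out after step 5
Initially T: 22, now '.': 25
Total burnt (originally-T cells now '.'): 17

Answer: 17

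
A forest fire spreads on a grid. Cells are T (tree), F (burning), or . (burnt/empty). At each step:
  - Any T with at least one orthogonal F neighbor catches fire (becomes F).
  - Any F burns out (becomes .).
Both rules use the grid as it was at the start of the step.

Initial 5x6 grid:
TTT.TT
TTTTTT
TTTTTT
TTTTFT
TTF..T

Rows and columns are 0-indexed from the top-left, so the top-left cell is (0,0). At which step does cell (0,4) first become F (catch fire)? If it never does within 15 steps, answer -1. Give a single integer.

Step 1: cell (0,4)='T' (+5 fires, +2 burnt)
Step 2: cell (0,4)='T' (+7 fires, +5 burnt)
Step 3: cell (0,4)='F' (+6 fires, +7 burnt)
  -> target ignites at step 3
Step 4: cell (0,4)='.' (+4 fires, +6 burnt)
Step 5: cell (0,4)='.' (+2 fires, +4 burnt)
Step 6: cell (0,4)='.' (+1 fires, +2 burnt)
Step 7: cell (0,4)='.' (+0 fires, +1 burnt)
  fire out at step 7

3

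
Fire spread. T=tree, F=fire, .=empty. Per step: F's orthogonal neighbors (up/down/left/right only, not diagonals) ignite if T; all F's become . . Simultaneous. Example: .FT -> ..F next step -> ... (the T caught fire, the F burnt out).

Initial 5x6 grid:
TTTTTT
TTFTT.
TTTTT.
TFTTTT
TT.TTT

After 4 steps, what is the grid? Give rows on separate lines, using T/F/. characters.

Step 1: 8 trees catch fire, 2 burn out
  TTFTTT
  TF.FT.
  TFFTT.
  F.FTTT
  TF.TTT
Step 2: 8 trees catch fire, 8 burn out
  TF.FTT
  F...F.
  F..FT.
  ...FTT
  F..TTT
Step 3: 5 trees catch fire, 8 burn out
  F...FT
  ......
  ....F.
  ....FT
  ...FTT
Step 4: 3 trees catch fire, 5 burn out
  .....F
  ......
  ......
  .....F
  ....FT

.....F
......
......
.....F
....FT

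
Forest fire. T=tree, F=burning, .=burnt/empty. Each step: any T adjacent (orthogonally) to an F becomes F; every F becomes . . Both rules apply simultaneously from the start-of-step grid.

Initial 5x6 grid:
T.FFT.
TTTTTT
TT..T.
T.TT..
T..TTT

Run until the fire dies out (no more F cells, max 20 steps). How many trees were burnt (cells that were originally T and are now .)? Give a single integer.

Step 1: +3 fires, +2 burnt (F count now 3)
Step 2: +2 fires, +3 burnt (F count now 2)
Step 3: +4 fires, +2 burnt (F count now 4)
Step 4: +2 fires, +4 burnt (F count now 2)
Step 5: +1 fires, +2 burnt (F count now 1)
Step 6: +1 fires, +1 burnt (F count now 1)
Step 7: +0 fires, +1 burnt (F count now 0)
Fire out after step 7
Initially T: 18, now '.': 25
Total burnt (originally-T cells now '.'): 13

Answer: 13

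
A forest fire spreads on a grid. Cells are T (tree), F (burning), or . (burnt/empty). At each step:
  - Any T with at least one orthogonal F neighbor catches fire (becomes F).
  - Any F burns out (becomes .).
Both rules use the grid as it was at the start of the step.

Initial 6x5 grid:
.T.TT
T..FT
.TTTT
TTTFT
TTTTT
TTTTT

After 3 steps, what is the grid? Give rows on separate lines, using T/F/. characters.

Step 1: 6 trees catch fire, 2 burn out
  .T.FT
  T...F
  .TTFT
  TTF.F
  TTTFT
  TTTTT
Step 2: 7 trees catch fire, 6 burn out
  .T..F
  T....
  .TF.F
  TF...
  TTF.F
  TTTFT
Step 3: 5 trees catch fire, 7 burn out
  .T...
  T....
  .F...
  F....
  TF...
  TTF.F

.T...
T....
.F...
F....
TF...
TTF.F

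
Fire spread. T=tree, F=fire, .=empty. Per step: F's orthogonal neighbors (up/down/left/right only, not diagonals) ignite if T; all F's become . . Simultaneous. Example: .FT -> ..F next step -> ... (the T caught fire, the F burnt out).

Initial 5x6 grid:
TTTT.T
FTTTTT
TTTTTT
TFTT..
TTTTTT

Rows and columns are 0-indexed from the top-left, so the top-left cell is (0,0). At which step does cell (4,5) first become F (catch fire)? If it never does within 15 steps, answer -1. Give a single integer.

Step 1: cell (4,5)='T' (+7 fires, +2 burnt)
Step 2: cell (4,5)='T' (+6 fires, +7 burnt)
Step 3: cell (4,5)='T' (+4 fires, +6 burnt)
Step 4: cell (4,5)='T' (+4 fires, +4 burnt)
Step 5: cell (4,5)='F' (+3 fires, +4 burnt)
  -> target ignites at step 5
Step 6: cell (4,5)='.' (+1 fires, +3 burnt)
Step 7: cell (4,5)='.' (+0 fires, +1 burnt)
  fire out at step 7

5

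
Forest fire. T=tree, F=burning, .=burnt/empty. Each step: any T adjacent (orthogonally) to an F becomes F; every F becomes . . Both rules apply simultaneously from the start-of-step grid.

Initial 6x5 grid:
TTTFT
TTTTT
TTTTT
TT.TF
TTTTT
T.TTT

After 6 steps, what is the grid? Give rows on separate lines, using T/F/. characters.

Step 1: 6 trees catch fire, 2 burn out
  TTF.F
  TTTFT
  TTTTF
  TT.F.
  TTTTF
  T.TTT
Step 2: 6 trees catch fire, 6 burn out
  TF...
  TTF.F
  TTTF.
  TT...
  TTTF.
  T.TTF
Step 3: 5 trees catch fire, 6 burn out
  F....
  TF...
  TTF..
  TT...
  TTF..
  T.TF.
Step 4: 4 trees catch fire, 5 burn out
  .....
  F....
  TF...
  TT...
  TF...
  T.F..
Step 5: 3 trees catch fire, 4 burn out
  .....
  .....
  F....
  TF...
  F....
  T....
Step 6: 2 trees catch fire, 3 burn out
  .....
  .....
  .....
  F....
  .....
  F....

.....
.....
.....
F....
.....
F....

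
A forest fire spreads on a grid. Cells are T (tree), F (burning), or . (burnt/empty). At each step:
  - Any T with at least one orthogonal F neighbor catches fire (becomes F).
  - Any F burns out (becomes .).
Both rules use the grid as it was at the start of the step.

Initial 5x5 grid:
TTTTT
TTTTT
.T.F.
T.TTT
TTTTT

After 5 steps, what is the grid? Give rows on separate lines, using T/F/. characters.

Step 1: 2 trees catch fire, 1 burn out
  TTTTT
  TTTFT
  .T...
  T.TFT
  TTTTT
Step 2: 6 trees catch fire, 2 burn out
  TTTFT
  TTF.F
  .T...
  T.F.F
  TTTFT
Step 3: 5 trees catch fire, 6 burn out
  TTF.F
  TF...
  .T...
  T....
  TTF.F
Step 4: 4 trees catch fire, 5 burn out
  TF...
  F....
  .F...
  T....
  TF...
Step 5: 2 trees catch fire, 4 burn out
  F....
  .....
  .....
  T....
  F....

F....
.....
.....
T....
F....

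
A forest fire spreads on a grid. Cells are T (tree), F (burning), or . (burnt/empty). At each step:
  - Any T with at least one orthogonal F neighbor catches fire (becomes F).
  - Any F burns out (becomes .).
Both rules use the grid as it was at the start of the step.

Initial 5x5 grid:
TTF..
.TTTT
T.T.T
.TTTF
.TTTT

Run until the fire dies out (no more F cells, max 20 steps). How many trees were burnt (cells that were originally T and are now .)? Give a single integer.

Step 1: +5 fires, +2 burnt (F count now 5)
Step 2: +7 fires, +5 burnt (F count now 7)
Step 3: +2 fires, +7 burnt (F count now 2)
Step 4: +1 fires, +2 burnt (F count now 1)
Step 5: +0 fires, +1 burnt (F count now 0)
Fire out after step 5
Initially T: 16, now '.': 24
Total burnt (originally-T cells now '.'): 15

Answer: 15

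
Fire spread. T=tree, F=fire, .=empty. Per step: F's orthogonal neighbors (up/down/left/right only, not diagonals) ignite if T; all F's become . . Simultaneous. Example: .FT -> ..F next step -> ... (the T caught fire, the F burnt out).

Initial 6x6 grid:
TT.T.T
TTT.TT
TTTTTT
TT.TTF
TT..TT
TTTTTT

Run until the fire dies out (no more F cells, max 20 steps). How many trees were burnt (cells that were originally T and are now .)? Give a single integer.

Answer: 28

Derivation:
Step 1: +3 fires, +1 burnt (F count now 3)
Step 2: +5 fires, +3 burnt (F count now 5)
Step 3: +4 fires, +5 burnt (F count now 4)
Step 4: +2 fires, +4 burnt (F count now 2)
Step 5: +3 fires, +2 burnt (F count now 3)
Step 6: +4 fires, +3 burnt (F count now 4)
Step 7: +5 fires, +4 burnt (F count now 5)
Step 8: +2 fires, +5 burnt (F count now 2)
Step 9: +0 fires, +2 burnt (F count now 0)
Fire out after step 9
Initially T: 29, now '.': 35
Total burnt (originally-T cells now '.'): 28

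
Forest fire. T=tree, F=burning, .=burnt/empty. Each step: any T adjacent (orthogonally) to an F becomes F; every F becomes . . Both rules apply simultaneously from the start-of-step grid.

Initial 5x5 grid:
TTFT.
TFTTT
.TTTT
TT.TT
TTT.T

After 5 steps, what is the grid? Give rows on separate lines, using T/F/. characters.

Step 1: 5 trees catch fire, 2 burn out
  TF.F.
  F.FTT
  .FTTT
  TT.TT
  TTT.T
Step 2: 4 trees catch fire, 5 burn out
  F....
  ...FT
  ..FTT
  TF.TT
  TTT.T
Step 3: 4 trees catch fire, 4 burn out
  .....
  ....F
  ...FT
  F..TT
  TFT.T
Step 4: 4 trees catch fire, 4 burn out
  .....
  .....
  ....F
  ...FT
  F.F.T
Step 5: 1 trees catch fire, 4 burn out
  .....
  .....
  .....
  ....F
  ....T

.....
.....
.....
....F
....T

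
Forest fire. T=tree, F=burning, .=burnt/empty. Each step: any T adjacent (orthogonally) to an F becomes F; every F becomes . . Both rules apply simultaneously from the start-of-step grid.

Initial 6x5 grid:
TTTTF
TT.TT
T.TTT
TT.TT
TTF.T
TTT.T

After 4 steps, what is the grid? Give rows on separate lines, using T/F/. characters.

Step 1: 4 trees catch fire, 2 burn out
  TTTF.
  TT.TF
  T.TTT
  TT.TT
  TF..T
  TTF.T
Step 2: 6 trees catch fire, 4 burn out
  TTF..
  TT.F.
  T.TTF
  TF.TT
  F...T
  TF..T
Step 3: 5 trees catch fire, 6 burn out
  TF...
  TT...
  T.TF.
  F..TF
  ....T
  F...T
Step 4: 6 trees catch fire, 5 burn out
  F....
  TF...
  F.F..
  ...F.
  ....F
  ....T

F....
TF...
F.F..
...F.
....F
....T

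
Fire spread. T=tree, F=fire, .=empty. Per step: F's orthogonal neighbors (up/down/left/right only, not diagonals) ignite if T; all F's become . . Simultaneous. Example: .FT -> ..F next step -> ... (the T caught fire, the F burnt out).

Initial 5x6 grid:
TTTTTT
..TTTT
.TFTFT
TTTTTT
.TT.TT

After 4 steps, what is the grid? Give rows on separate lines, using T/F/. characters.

Step 1: 7 trees catch fire, 2 burn out
  TTTTTT
  ..FTFT
  .F.F.F
  TTFTFT
  .TT.TT
Step 2: 9 trees catch fire, 7 burn out
  TTFTFT
  ...F.F
  ......
  TF.F.F
  .TF.FT
Step 3: 6 trees catch fire, 9 burn out
  TF.F.F
  ......
  ......
  F.....
  .F...F
Step 4: 1 trees catch fire, 6 burn out
  F.....
  ......
  ......
  ......
  ......

F.....
......
......
......
......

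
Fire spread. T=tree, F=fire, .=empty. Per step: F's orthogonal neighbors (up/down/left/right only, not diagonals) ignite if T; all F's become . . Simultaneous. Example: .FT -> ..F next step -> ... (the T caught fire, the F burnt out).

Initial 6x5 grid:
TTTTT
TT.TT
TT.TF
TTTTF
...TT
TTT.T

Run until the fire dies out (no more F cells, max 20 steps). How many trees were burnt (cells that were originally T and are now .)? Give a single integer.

Step 1: +4 fires, +2 burnt (F count now 4)
Step 2: +5 fires, +4 burnt (F count now 5)
Step 3: +2 fires, +5 burnt (F count now 2)
Step 4: +3 fires, +2 burnt (F count now 3)
Step 5: +3 fires, +3 burnt (F count now 3)
Step 6: +2 fires, +3 burnt (F count now 2)
Step 7: +0 fires, +2 burnt (F count now 0)
Fire out after step 7
Initially T: 22, now '.': 27
Total burnt (originally-T cells now '.'): 19

Answer: 19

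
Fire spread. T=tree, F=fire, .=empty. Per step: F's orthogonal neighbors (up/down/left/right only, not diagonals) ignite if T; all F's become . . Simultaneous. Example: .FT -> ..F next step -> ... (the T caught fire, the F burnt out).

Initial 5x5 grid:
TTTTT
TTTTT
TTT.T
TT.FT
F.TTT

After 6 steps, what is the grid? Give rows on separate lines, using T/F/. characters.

Step 1: 3 trees catch fire, 2 burn out
  TTTTT
  TTTTT
  TTT.T
  FT..F
  ..TFT
Step 2: 5 trees catch fire, 3 burn out
  TTTTT
  TTTTT
  FTT.F
  .F...
  ..F.F
Step 3: 3 trees catch fire, 5 burn out
  TTTTT
  FTTTF
  .FT..
  .....
  .....
Step 4: 5 trees catch fire, 3 burn out
  FTTTF
  .FTF.
  ..F..
  .....
  .....
Step 5: 3 trees catch fire, 5 burn out
  .FTF.
  ..F..
  .....
  .....
  .....
Step 6: 1 trees catch fire, 3 burn out
  ..F..
  .....
  .....
  .....
  .....

..F..
.....
.....
.....
.....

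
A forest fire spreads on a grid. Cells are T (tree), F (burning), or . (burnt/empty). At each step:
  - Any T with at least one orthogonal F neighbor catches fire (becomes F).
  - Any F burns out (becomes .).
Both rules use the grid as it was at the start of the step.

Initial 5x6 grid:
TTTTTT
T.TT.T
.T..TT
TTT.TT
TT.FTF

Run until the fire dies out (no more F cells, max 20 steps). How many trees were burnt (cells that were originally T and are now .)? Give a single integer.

Answer: 15

Derivation:
Step 1: +2 fires, +2 burnt (F count now 2)
Step 2: +2 fires, +2 burnt (F count now 2)
Step 3: +2 fires, +2 burnt (F count now 2)
Step 4: +1 fires, +2 burnt (F count now 1)
Step 5: +1 fires, +1 burnt (F count now 1)
Step 6: +1 fires, +1 burnt (F count now 1)
Step 7: +2 fires, +1 burnt (F count now 2)
Step 8: +2 fires, +2 burnt (F count now 2)
Step 9: +1 fires, +2 burnt (F count now 1)
Step 10: +1 fires, +1 burnt (F count now 1)
Step 11: +0 fires, +1 burnt (F count now 0)
Fire out after step 11
Initially T: 21, now '.': 24
Total burnt (originally-T cells now '.'): 15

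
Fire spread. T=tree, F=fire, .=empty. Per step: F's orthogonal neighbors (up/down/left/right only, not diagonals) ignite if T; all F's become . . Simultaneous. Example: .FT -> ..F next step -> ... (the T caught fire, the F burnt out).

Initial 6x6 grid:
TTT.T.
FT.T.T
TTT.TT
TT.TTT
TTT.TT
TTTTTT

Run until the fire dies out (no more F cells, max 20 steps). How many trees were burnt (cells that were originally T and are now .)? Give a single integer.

Answer: 26

Derivation:
Step 1: +3 fires, +1 burnt (F count now 3)
Step 2: +3 fires, +3 burnt (F count now 3)
Step 3: +4 fires, +3 burnt (F count now 4)
Step 4: +2 fires, +4 burnt (F count now 2)
Step 5: +2 fires, +2 burnt (F count now 2)
Step 6: +1 fires, +2 burnt (F count now 1)
Step 7: +1 fires, +1 burnt (F count now 1)
Step 8: +1 fires, +1 burnt (F count now 1)
Step 9: +2 fires, +1 burnt (F count now 2)
Step 10: +2 fires, +2 burnt (F count now 2)
Step 11: +3 fires, +2 burnt (F count now 3)
Step 12: +1 fires, +3 burnt (F count now 1)
Step 13: +1 fires, +1 burnt (F count now 1)
Step 14: +0 fires, +1 burnt (F count now 0)
Fire out after step 14
Initially T: 28, now '.': 34
Total burnt (originally-T cells now '.'): 26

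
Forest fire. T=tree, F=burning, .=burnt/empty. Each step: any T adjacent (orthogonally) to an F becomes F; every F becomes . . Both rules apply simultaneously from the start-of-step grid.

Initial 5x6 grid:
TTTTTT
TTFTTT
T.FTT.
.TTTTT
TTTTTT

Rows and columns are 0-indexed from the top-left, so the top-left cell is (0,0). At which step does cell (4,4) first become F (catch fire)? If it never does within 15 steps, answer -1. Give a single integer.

Step 1: cell (4,4)='T' (+5 fires, +2 burnt)
Step 2: cell (4,4)='T' (+8 fires, +5 burnt)
Step 3: cell (4,4)='T' (+7 fires, +8 burnt)
Step 4: cell (4,4)='F' (+4 fires, +7 burnt)
  -> target ignites at step 4
Step 5: cell (4,4)='.' (+1 fires, +4 burnt)
Step 6: cell (4,4)='.' (+0 fires, +1 burnt)
  fire out at step 6

4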